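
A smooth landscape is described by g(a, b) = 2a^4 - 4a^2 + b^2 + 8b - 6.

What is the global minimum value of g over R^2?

g(a,b) separates as P(a) + Q(b) − 6, so its minimum is min P + min Q − 6.
P'(a) = 8a(a - 1)(a + 1) vanishes at a ∈ {-1, 0, 1}; Q'(b) = 2b + 8 vanishes at b ∈ {-4}.
Local minima of P (where P''>0): P(-1)=-2, P(1)=-2. Local minima of Q: Q(-4)=-16.
So the global minimum of g is P(-1) + Q(-4) − 6 = -2 − 16 − 6 = -24, attained at (-1, -4).

-24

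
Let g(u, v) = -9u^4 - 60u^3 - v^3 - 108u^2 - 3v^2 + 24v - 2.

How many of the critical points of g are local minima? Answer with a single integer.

1

g separates as a function of u plus a function of v, so ∇g=0 decouples.
∂g/∂u = -36u(u + 2)(u + 3) = 0 at u ∈ {-3, -2, 0}; ∂g/∂v = -3(v - 2)(v + 4) = 0 at v ∈ {-4, 2}.
The Hessian is diagonal: diag(g_uu, g_vv). Second derivatives: g_uu(-3)=-108, g_uu(-2)=72, g_uu(0)=-216; g_vv(-4)=18, g_vv(2)=-18.
Local minima occur where both diagonal entries positive: (-2, -4). Count: 1.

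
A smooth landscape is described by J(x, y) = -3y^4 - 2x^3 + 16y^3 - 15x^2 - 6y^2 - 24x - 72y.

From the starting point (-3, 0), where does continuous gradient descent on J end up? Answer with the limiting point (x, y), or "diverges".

J is separable, so gradient descent decouples: x follows -∂J/∂x, y follows -∂J/∂y.
∂J/∂x = -6(x + 1)(x + 4); at x=-3 this is 12, so x decreases.
∂J/∂y = -12(y - 3)(y - 2)(y + 1); at y=0 this is -72, so y increases.
x converges to its nearest critical value -4 (a local min of the x-part); y converges to 2. The iterate converges to (-4, 2).

(-4, 2)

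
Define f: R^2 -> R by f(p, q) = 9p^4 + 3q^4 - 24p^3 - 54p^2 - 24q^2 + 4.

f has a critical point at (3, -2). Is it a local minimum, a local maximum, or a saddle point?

The mixed partial ∂²f/∂p∂q is 0, so the Hessian at any point is diag(f_pp, f_qq) = diag(36(3p^2 - 4p - 3), 12(3q^2 - 4)).
At (3, -2): H = diag(432, 96).
Both eigenvalues are positive, so H is positive definite: a local minimum.

local minimum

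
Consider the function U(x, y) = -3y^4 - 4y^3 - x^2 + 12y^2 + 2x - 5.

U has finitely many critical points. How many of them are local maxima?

2

U separates as a function of x plus a function of y, so ∇U=0 decouples.
∂U/∂x = -2(x - 1) = 0 at x ∈ {1}; ∂U/∂y = -12y(y - 1)(y + 2) = 0 at y ∈ {-2, 0, 1}.
The Hessian is diagonal: diag(U_xx, U_yy). Second derivatives: U_xx(1)=-2; U_yy(-2)=-72, U_yy(0)=24, U_yy(1)=-36.
Local maxima occur where both diagonal entries negative: (1, -2), (1, 1). Count: 2.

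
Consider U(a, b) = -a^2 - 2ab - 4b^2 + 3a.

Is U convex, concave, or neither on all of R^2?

U is quadratic, so its Hessian is the constant matrix H = [[-2, -2], [-2, -8]].
det(H) = 12, tr(H) = -10.
det(H) > 0 and tr(H) < 0, so H is negative definite everywhere: concave.

concave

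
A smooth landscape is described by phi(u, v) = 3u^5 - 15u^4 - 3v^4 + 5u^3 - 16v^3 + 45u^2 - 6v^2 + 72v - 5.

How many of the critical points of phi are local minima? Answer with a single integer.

phi separates as a function of u plus a function of v, so ∇phi=0 decouples.
∂phi/∂u = 15u(u - 3)(u - 2)(u + 1) = 0 at u ∈ {-1, 0, 2, 3}; ∂phi/∂v = -12(v - 1)(v + 2)(v + 3) = 0 at v ∈ {-3, -2, 1}.
The Hessian is diagonal: diag(phi_uu, phi_vv). Second derivatives: phi_uu(-1)=-180, phi_uu(0)=90, phi_uu(2)=-90, phi_uu(3)=180; phi_vv(-3)=-48, phi_vv(-2)=36, phi_vv(1)=-144.
Local minima occur where both diagonal entries positive: (0, -2), (3, -2). Count: 2.

2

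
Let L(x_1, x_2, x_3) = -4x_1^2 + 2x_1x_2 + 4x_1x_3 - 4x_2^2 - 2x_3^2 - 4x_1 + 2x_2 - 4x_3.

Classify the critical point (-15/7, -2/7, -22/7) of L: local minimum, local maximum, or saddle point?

local maximum

The Hessian is constant: H = [[-8, 2, 4], [2, -8, 0], [4, 0, -4]].
Leading principal minors: Δ₁ = -8, Δ₂ = 60, Δ₃ = -112.
The minors alternate sign starting negative (−, +, −), so H is negative definite: a local maximum.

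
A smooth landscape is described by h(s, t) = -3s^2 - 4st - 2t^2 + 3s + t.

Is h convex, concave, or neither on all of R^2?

concave

h is quadratic, so its Hessian is the constant matrix H = [[-6, -4], [-4, -4]].
det(H) = 8, tr(H) = -10.
det(H) > 0 and tr(H) < 0, so H is negative definite everywhere: concave.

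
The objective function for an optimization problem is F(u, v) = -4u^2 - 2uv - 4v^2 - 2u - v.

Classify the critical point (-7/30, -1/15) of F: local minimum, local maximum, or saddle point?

The Hessian of F is constant: H = [[-8, -2], [-2, -8]].
det(H) = (-8)·(-8) − (-2)² = 60.
det(H) > 0 and tr(H) = -16 < 0, so H is negative definite and the point is a local maximum.

local maximum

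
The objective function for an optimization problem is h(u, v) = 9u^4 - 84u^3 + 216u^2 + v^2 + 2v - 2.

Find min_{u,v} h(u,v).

-3

h(u,v) separates as P(u) + Q(v) − 2, so its minimum is min P + min Q − 2.
P'(u) = 36u(u - 4)(u - 3) vanishes at u ∈ {0, 3, 4}; Q'(v) = 2v + 2 vanishes at v ∈ {-1}.
Local minima of P (where P''>0): P(0)=0, P(4)=384. Local minima of Q: Q(-1)=-1.
So the global minimum of h is P(0) + Q(-1) − 2 = 0 − 1 − 2 = -3, attained at (0, -1).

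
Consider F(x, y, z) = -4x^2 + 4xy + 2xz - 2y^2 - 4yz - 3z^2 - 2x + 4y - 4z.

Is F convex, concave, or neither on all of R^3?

F is quadratic, so its Hessian is the constant matrix H = [[-8, 4, 2], [4, -4, -4], [2, -4, -6]].
Leading principal minors: -8, 16, -16.
Signs alternate −, +, − ⇒ H ≺ 0 ⇒ concave.

concave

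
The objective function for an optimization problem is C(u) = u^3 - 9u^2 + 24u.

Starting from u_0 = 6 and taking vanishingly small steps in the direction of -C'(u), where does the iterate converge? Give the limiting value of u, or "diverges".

C'(u) = 3(u - 4)(u - 2), so C'(6) = 24.
Gradient descent moves in the -C' direction, i.e. u is decreasing.
The nearest critical point in that direction is u = 4, where C'' = 6 > 0 (a local minimum). The iterate converges there.

4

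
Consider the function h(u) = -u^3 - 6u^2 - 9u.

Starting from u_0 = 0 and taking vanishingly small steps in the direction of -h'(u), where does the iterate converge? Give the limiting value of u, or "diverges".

diverges

h'(u) = -3(u + 1)(u + 3), so h'(0) = -9.
Gradient descent moves in the -h' direction, i.e. u is increasing.
There is no critical point above u=0, and h' keeps the same sign, so the iterate runs off to +∞.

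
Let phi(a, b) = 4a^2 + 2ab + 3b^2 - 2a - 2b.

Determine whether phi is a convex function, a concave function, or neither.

convex

phi is quadratic, so its Hessian is the constant matrix H = [[8, 2], [2, 6]].
det(H) = 44, tr(H) = 14.
det(H) > 0 and tr(H) > 0, so H is positive definite everywhere: convex.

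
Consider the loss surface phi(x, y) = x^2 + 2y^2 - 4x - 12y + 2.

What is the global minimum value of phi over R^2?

-20

phi(x,y) separates as P(x) + Q(y) + 2, so its minimum is min P + min Q + 2.
P'(x) = 2x - 4 vanishes at x ∈ {2}; Q'(y) = 4y - 12 vanishes at y ∈ {3}.
Local minima of P (where P''>0): P(2)=-4. Local minima of Q: Q(3)=-18.
So the global minimum of phi is P(2) + Q(3) + 2 = -4 − 18 + 2 = -20, attained at (2, 3).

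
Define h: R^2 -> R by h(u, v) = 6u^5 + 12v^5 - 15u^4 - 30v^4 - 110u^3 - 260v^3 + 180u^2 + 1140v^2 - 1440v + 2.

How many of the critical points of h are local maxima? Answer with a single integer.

4

h separates as a function of u plus a function of v, so ∇h=0 decouples.
∂h/∂u = 30u(u - 4)(u - 1)(u + 3) = 0 at u ∈ {-3, 0, 1, 4}; ∂h/∂v = 60(v - 3)(v - 2)(v - 1)(v + 4) = 0 at v ∈ {-4, 1, 2, 3}.
The Hessian is diagonal: diag(h_uu, h_vv). Second derivatives: h_uu(-3)=-2520, h_uu(0)=360, h_uu(1)=-360, h_uu(4)=2520; h_vv(-4)=-12600, h_vv(1)=600, h_vv(2)=-360, h_vv(3)=840.
Local maxima occur where both diagonal entries negative: (-3, -4), (-3, 2), (1, -4), (1, 2). Count: 4.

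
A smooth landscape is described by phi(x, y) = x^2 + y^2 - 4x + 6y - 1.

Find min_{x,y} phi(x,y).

phi(x,y) separates as P(x) + Q(y) − 1, so its minimum is min P + min Q − 1.
P'(x) = 2x - 4 vanishes at x ∈ {2}; Q'(y) = 2y + 6 vanishes at y ∈ {-3}.
Local minima of P (where P''>0): P(2)=-4. Local minima of Q: Q(-3)=-9.
So the global minimum of phi is P(2) + Q(-3) − 1 = -4 − 9 − 1 = -14, attained at (2, -3).

-14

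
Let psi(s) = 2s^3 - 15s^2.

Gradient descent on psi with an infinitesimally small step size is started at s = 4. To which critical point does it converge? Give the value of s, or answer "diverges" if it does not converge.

psi'(s) = 6s(s - 5), so psi'(4) = -24.
Gradient descent moves in the -psi' direction, i.e. s is increasing.
The nearest critical point in that direction is s = 5, where psi'' = 30 > 0 (a local minimum). The iterate converges there.

5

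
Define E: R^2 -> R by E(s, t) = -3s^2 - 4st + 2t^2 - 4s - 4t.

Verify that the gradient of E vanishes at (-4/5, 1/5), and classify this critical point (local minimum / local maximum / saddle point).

∇E = (-6s - 4t - 4, -4s + 4t - 4); substituting (-4/5, 1/5) gives ∇E = (0, 0), so (-4/5, 1/5) is indeed a critical point.
The Hessian of E is constant: H = [[-6, -4], [-4, 4]].
det(H) = (-6)·4 − (-4)² = -40.
Since det(H) < 0, H is indefinite and the critical point is a saddle point.

saddle point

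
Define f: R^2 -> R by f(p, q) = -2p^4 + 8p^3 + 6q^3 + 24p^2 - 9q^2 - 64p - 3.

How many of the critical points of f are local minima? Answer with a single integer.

1

f separates as a function of p plus a function of q, so ∇f=0 decouples.
∂f/∂p = -8(p - 4)(p - 1)(p + 2) = 0 at p ∈ {-2, 1, 4}; ∂f/∂q = 18q(q - 1) = 0 at q ∈ {0, 1}.
The Hessian is diagonal: diag(f_pp, f_qq). Second derivatives: f_pp(-2)=-144, f_pp(1)=72, f_pp(4)=-144; f_qq(0)=-18, f_qq(1)=18.
Local minima occur where both diagonal entries positive: (1, 1). Count: 1.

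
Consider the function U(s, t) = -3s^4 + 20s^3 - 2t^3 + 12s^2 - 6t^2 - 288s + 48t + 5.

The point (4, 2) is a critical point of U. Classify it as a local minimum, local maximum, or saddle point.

local maximum

The mixed partial ∂²U/∂s∂t is 0, so the Hessian at any point is diag(U_ss, U_tt) = diag(12(-3s^2 + 10s + 2), -12(t + 1)).
At (4, 2): H = diag(-72, -36).
Both eigenvalues are negative, so H is negative definite: a local maximum.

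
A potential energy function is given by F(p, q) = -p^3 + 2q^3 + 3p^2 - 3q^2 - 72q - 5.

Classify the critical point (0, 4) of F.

The mixed partial ∂²F/∂p∂q is 0, so the Hessian at any point is diag(F_pp, F_qq) = diag(6(-p + 1), 6(2q - 1)).
At (0, 4): H = diag(6, 42).
Both eigenvalues are positive, so H is positive definite: a local minimum.

local minimum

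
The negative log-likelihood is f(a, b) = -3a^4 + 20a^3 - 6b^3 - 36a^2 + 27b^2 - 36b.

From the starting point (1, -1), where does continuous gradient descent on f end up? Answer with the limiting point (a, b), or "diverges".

f is separable, so gradient descent decouples: a follows -∂f/∂a, b follows -∂f/∂b.
∂f/∂a = -12a(a - 3)(a - 2); at a=1 this is -24, so a increases.
∂f/∂b = -18(b - 2)(b - 1); at b=-1 this is -108, so b increases.
a converges to its nearest critical value 2 (a local min of the a-part); b converges to 1. The iterate converges to (2, 1).

(2, 1)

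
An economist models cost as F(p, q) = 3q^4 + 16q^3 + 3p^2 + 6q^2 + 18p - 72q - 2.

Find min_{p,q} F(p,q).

-76

F(p,q) separates as A(p) + B(q) − 2, so its minimum is min A + min B − 2.
A'(p) = 6p + 18 vanishes at p ∈ {-3}; B'(q) = 12(q - 1)(q + 2)(q + 3) vanishes at q ∈ {-3, -2, 1}.
Local minima of A (where A''>0): A(-3)=-27. Local minima of B: B(-3)=81, B(1)=-47.
So the global minimum of F is A(-3) + B(1) − 2 = -27 − 47 − 2 = -76, attained at (-3, 1).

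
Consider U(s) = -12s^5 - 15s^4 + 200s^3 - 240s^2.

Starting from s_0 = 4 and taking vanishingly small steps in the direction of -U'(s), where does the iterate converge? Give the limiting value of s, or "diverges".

U'(s) = -60s(s - 2)(s - 1)(s + 4), so U'(4) = -11520.
Gradient descent moves in the -U' direction, i.e. s is increasing.
There is no critical point above s=4, and U' keeps the same sign, so the iterate runs off to +∞.

diverges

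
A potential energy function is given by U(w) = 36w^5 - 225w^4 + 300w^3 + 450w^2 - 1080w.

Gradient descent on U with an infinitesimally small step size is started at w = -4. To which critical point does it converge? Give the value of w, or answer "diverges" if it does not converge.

U'(w) = 180(w - 3)(w - 2)(w - 1)(w + 1), so U'(-4) = 113400.
Gradient descent moves in the -U' direction, i.e. w is decreasing.
There is no critical point below w=-4, and U' keeps the same sign, so the iterate runs off to −∞.

diverges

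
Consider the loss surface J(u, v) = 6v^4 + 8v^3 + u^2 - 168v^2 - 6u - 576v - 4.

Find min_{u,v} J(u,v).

-2957

J(u,v) separates as P(u) + Q(v) − 4, so its minimum is min P + min Q − 4.
P'(u) = 2u - 6 vanishes at u ∈ {3}; Q'(v) = 24(v - 4)(v + 2)(v + 3) vanishes at v ∈ {-3, -2, 4}.
Local minima of P (where P''>0): P(3)=-9. Local minima of Q: Q(-3)=486, Q(4)=-2944.
So the global minimum of J is P(3) + Q(4) − 4 = -9 − 2944 − 4 = -2957, attained at (3, 4).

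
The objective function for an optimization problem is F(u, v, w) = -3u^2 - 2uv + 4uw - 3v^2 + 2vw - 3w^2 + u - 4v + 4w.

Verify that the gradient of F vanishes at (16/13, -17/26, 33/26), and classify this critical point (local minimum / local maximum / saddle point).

∇F = (-6u - 2v + 4w + 1, -2u - 6v + 2w - 4, 4u + 2v - 6w + 4); substituting (16/13, -17/26, 33/26) gives ∇F = (0, 0, 0), so (16/13, -17/26, 33/26) is indeed a critical point.
The Hessian is constant: H = [[-6, -2, 4], [-2, -6, 2], [4, 2, -6]].
Leading principal minors: Δ₁ = -6, Δ₂ = 32, Δ₃ = -104.
The minors alternate sign starting negative (−, +, −), so H is negative definite: a local maximum.

local maximum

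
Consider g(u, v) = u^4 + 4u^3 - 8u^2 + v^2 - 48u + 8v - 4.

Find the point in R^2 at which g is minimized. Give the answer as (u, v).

g(u,v) separates as P(u) + Q(v) − 4, so its minimum is min P + min Q − 4.
P'(u) = 4(u - 2)(u + 2)(u + 3) vanishes at u ∈ {-3, -2, 2}; Q'(v) = 2v + 8 vanishes at v ∈ {-4}.
Local minima of P (where P''>0): P(-3)=45, P(2)=-80. Local minima of Q: Q(-4)=-16.
So the global minimum of g is P(2) + Q(-4) − 4 = -80 − 16 − 4 = -100, attained at (2, -4).

(2, -4)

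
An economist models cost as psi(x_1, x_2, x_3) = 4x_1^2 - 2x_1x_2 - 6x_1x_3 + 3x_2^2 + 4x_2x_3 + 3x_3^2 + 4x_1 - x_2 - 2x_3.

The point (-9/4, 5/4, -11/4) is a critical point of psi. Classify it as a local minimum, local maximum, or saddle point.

The Hessian is constant: H = [[8, -2, -6], [-2, 6, 4], [-6, 4, 6]].
Leading principal minors: Δ₁ = 8, Δ₂ = 44, Δ₃ = 16.
All leading minors are positive, so H is positive definite: a local minimum.

local minimum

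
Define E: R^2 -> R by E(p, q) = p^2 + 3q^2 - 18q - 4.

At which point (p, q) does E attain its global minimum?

E(p,q) separates as A(p) + B(q) − 4, so its minimum is min A + min B − 4.
A'(p) = 2p vanishes at p ∈ {0}; B'(q) = 6q - 18 vanishes at q ∈ {3}.
Local minima of A (where A''>0): A(0)=0. Local minima of B: B(3)=-27.
So the global minimum of E is A(0) + B(3) − 4 = 0 − 27 − 4 = -31, attained at (0, 3).

(0, 3)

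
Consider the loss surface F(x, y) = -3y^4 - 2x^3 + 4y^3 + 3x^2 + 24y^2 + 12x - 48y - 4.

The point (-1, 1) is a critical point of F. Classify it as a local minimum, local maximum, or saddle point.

The mixed partial ∂²F/∂x∂y is 0, so the Hessian at any point is diag(F_xx, F_yy) = diag(6(-2x + 1), 12(-3y^2 + 2y + 4)).
At (-1, 1): H = diag(18, 36).
Both eigenvalues are positive, so H is positive definite: a local minimum.

local minimum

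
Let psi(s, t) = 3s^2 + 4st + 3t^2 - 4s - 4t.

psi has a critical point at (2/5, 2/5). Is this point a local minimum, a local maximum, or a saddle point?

The Hessian of psi is constant: H = [[6, 4], [4, 6]].
det(H) = 6·6 − 4² = 20.
det(H) > 0 and tr(H) = 12 > 0, so H is positive definite and the point is a local minimum.

local minimum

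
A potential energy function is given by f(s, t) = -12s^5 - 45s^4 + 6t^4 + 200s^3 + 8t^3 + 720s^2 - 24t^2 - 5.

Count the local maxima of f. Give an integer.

2

f separates as a function of s plus a function of t, so ∇f=0 decouples.
∂f/∂s = -60s(s - 3)(s + 2)(s + 4) = 0 at s ∈ {-4, -2, 0, 3}; ∂f/∂t = 24t(t - 1)(t + 2) = 0 at t ∈ {-2, 0, 1}.
The Hessian is diagonal: diag(f_ss, f_tt). Second derivatives: f_ss(-4)=3360, f_ss(-2)=-1200, f_ss(0)=1440, f_ss(3)=-6300; f_tt(-2)=144, f_tt(0)=-48, f_tt(1)=72.
Local maxima occur where both diagonal entries negative: (-2, 0), (3, 0). Count: 2.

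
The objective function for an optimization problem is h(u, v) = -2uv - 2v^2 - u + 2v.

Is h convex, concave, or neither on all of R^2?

h is quadratic, so its Hessian is the constant matrix H = [[0, -2], [-2, -4]].
det(H) = -4, tr(H) = -4.
det(H) < 0, so H is indefinite: neither convex nor concave.

neither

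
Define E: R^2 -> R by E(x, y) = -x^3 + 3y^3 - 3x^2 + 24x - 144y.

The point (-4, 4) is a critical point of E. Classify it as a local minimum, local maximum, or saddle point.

local minimum

The mixed partial ∂²E/∂x∂y is 0, so the Hessian at any point is diag(E_xx, E_yy) = diag(-6(x + 1), 18y).
At (-4, 4): H = diag(18, 72).
Both eigenvalues are positive, so H is positive definite: a local minimum.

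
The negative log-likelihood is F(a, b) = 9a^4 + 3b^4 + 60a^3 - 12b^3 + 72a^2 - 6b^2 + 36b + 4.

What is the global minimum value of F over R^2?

-407

F(a,b) separates as P(a) + Q(b) + 4, so its minimum is min P + min Q + 4.
P'(a) = 36a(a + 1)(a + 4) vanishes at a ∈ {-4, -1, 0}; Q'(b) = 12(b - 3)(b - 1)(b + 1) vanishes at b ∈ {-1, 1, 3}.
Local minima of P (where P''>0): P(-4)=-384, P(0)=0. Local minima of Q: Q(-1)=-27, Q(3)=-27.
So the global minimum of F is P(-4) + Q(-1) + 4 = -384 − 27 + 4 = -407, attained at (-4, -1).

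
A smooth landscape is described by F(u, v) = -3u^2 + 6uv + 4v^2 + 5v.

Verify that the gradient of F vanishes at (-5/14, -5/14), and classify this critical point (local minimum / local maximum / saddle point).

saddle point

∇F = (-6u + 6v, 6u + 8v + 5); substituting (-5/14, -5/14) gives ∇F = (0, 0), so (-5/14, -5/14) is indeed a critical point.
The Hessian of F is constant: H = [[-6, 6], [6, 8]].
det(H) = (-6)·8 − 6² = -84.
Since det(H) < 0, H is indefinite and the critical point is a saddle point.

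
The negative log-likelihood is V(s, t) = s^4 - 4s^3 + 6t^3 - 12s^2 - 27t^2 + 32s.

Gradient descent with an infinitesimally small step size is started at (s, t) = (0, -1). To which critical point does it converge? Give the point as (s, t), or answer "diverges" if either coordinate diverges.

diverges

V is separable, so gradient descent decouples: s follows -∂V/∂s, t follows -∂V/∂t.
∂V/∂s = 4(s - 4)(s - 1)(s + 2); at s=0 this is 32, so s decreases.
∂V/∂t = 18t(t - 3); at t=-1 this is 72, so t decreases.
The t-coordinate has no critical point in that direction and runs off to infinity.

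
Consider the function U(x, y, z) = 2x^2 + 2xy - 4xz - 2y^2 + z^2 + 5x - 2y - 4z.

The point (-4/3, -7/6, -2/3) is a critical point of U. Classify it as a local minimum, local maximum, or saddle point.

The Hessian is constant: H = [[4, 2, -4], [2, -4, 0], [-4, 0, 2]].
Leading principal minors: Δ₁ = 4, Δ₂ = -20, Δ₃ = 24.
The minors fit neither the all-positive nor the alternating-sign pattern, so H is indefinite: a saddle point.

saddle point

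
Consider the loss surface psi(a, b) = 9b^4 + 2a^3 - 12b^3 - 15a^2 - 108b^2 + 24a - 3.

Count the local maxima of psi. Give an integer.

psi separates as a function of a plus a function of b, so ∇psi=0 decouples.
∂psi/∂a = 6(a - 4)(a - 1) = 0 at a ∈ {1, 4}; ∂psi/∂b = 36b(b - 3)(b + 2) = 0 at b ∈ {-2, 0, 3}.
The Hessian is diagonal: diag(psi_aa, psi_bb). Second derivatives: psi_aa(1)=-18, psi_aa(4)=18; psi_bb(-2)=360, psi_bb(0)=-216, psi_bb(3)=540.
Local maxima occur where both diagonal entries negative: (1, 0). Count: 1.

1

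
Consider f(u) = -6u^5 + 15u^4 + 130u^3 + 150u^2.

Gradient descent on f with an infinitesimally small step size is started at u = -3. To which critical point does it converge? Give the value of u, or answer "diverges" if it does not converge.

-2

f'(u) = -30u(u - 5)(u + 1)(u + 2), so f'(-3) = -1440.
Gradient descent moves in the -f' direction, i.e. u is increasing.
The nearest critical point in that direction is u = -2, where f'' = 420 > 0 (a local minimum). The iterate converges there.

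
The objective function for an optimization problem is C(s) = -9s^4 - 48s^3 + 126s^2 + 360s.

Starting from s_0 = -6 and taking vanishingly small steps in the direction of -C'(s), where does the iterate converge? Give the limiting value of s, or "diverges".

C'(s) = -36(s - 2)(s + 1)(s + 5), so C'(-6) = 1440.
Gradient descent moves in the -C' direction, i.e. s is decreasing.
There is no critical point below s=-6, and C' keeps the same sign, so the iterate runs off to −∞.

diverges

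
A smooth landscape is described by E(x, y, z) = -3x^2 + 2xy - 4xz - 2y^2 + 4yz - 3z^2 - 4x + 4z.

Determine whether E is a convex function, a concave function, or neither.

concave

E is quadratic, so its Hessian is the constant matrix H = [[-6, 2, -4], [2, -4, 4], [-4, 4, -6]].
Leading principal minors: -6, 20, -24.
Signs alternate −, +, − ⇒ H ≺ 0 ⇒ concave.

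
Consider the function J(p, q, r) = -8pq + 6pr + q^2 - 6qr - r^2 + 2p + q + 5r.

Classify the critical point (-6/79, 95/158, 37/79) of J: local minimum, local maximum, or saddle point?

The Hessian is constant: H = [[0, -8, 6], [-8, 2, -6], [6, -6, -2]].
Leading principal minors: Δ₁ = 0, Δ₂ = -64, Δ₃ = 632.
The minors fit neither the all-positive nor the alternating-sign pattern, so H is indefinite: a saddle point.

saddle point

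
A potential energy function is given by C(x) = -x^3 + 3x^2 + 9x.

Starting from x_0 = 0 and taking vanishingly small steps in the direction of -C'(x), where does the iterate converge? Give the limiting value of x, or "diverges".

-1

C'(x) = -3(x - 3)(x + 1), so C'(0) = 9.
Gradient descent moves in the -C' direction, i.e. x is decreasing.
The nearest critical point in that direction is x = -1, where C'' = 12 > 0 (a local minimum). The iterate converges there.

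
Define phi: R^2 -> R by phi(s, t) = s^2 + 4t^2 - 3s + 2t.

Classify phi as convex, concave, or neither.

phi is quadratic, so its Hessian is the constant matrix H = [[2, 0], [0, 8]].
det(H) = 16, tr(H) = 10.
det(H) > 0 and tr(H) > 0, so H is positive definite everywhere: convex.

convex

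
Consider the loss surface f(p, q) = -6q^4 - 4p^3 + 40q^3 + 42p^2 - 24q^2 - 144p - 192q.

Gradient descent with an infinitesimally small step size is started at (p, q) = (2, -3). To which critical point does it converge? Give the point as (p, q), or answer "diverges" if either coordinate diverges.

diverges

f is separable, so gradient descent decouples: p follows -∂f/∂p, q follows -∂f/∂q.
∂f/∂p = -12(p - 4)(p - 3); at p=2 this is -24, so p increases.
∂f/∂q = -24(q - 4)(q - 2)(q + 1); at q=-3 this is 1680, so q decreases.
The q-coordinate has no critical point in that direction and runs off to infinity.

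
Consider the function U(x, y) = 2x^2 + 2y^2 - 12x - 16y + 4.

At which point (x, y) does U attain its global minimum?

(3, 4)

U(x,y) separates as P(x) + Q(y) + 4, so its minimum is min P + min Q + 4.
P'(x) = 4x - 12 vanishes at x ∈ {3}; Q'(y) = 4y - 16 vanishes at y ∈ {4}.
Local minima of P (where P''>0): P(3)=-18. Local minima of Q: Q(4)=-32.
So the global minimum of U is P(3) + Q(4) + 4 = -18 − 32 + 4 = -46, attained at (3, 4).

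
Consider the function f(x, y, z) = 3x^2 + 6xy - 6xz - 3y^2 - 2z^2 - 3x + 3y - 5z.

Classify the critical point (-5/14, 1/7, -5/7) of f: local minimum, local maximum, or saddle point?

saddle point

The Hessian is constant: H = [[6, 6, -6], [6, -6, 0], [-6, 0, -4]].
Leading principal minors: Δ₁ = 6, Δ₂ = -72, Δ₃ = 504.
The minors fit neither the all-positive nor the alternating-sign pattern, so H is indefinite: a saddle point.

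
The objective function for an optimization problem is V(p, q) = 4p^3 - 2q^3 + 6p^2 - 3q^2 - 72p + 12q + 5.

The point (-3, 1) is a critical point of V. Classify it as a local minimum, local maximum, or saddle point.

The mixed partial ∂²V/∂p∂q is 0, so the Hessian at any point is diag(V_pp, V_qq) = diag(12(2p + 1), -6(2q + 1)).
At (-3, 1): H = diag(-60, -18).
Both eigenvalues are negative, so H is negative definite: a local maximum.

local maximum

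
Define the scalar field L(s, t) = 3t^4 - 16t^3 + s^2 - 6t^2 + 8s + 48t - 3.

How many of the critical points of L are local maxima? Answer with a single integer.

L separates as a function of s plus a function of t, so ∇L=0 decouples.
∂L/∂s = 2(s + 4) = 0 at s ∈ {-4}; ∂L/∂t = 12(t - 4)(t - 1)(t + 1) = 0 at t ∈ {-1, 1, 4}.
The Hessian is diagonal: diag(L_ss, L_tt). Second derivatives: L_ss(-4)=2; L_tt(-1)=120, L_tt(1)=-72, L_tt(4)=180.
Local maxima occur where both diagonal entries negative: none. Count: 0.

0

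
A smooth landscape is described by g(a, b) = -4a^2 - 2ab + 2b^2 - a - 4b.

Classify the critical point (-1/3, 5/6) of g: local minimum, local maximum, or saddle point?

saddle point

The Hessian of g is constant: H = [[-8, -2], [-2, 4]].
det(H) = (-8)·4 − (-2)² = -36.
Since det(H) < 0, H is indefinite and the critical point is a saddle point.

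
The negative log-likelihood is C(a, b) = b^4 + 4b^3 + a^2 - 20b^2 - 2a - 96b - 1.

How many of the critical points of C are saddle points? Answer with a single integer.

1

C separates as a function of a plus a function of b, so ∇C=0 decouples.
∂C/∂a = 2(a - 1) = 0 at a ∈ {1}; ∂C/∂b = 4(b - 3)(b + 2)(b + 4) = 0 at b ∈ {-4, -2, 3}.
The Hessian is diagonal: diag(C_aa, C_bb). Second derivatives: C_aa(1)=2; C_bb(-4)=56, C_bb(-2)=-40, C_bb(3)=140.
Saddle points occur where the two diagonal entries have opposite signs: (1, -2). Count: 1.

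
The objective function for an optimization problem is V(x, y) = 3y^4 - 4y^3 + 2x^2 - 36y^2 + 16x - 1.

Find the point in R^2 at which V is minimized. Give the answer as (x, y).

(-4, 3)

V(x,y) separates as P(x) + Q(y) − 1, so its minimum is min P + min Q − 1.
P'(x) = 4x + 16 vanishes at x ∈ {-4}; Q'(y) = 12y(y - 3)(y + 2) vanishes at y ∈ {-2, 0, 3}.
Local minima of P (where P''>0): P(-4)=-32. Local minima of Q: Q(-2)=-64, Q(3)=-189.
So the global minimum of V is P(-4) + Q(3) − 1 = -32 − 189 − 1 = -222, attained at (-4, 3).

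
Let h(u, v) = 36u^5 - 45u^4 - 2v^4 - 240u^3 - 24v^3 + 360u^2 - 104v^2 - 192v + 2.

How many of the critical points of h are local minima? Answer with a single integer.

h separates as a function of u plus a function of v, so ∇h=0 decouples.
∂h/∂u = 180u(u - 2)(u - 1)(u + 2) = 0 at u ∈ {-2, 0, 1, 2}; ∂h/∂v = -8(v + 2)(v + 3)(v + 4) = 0 at v ∈ {-4, -3, -2}.
The Hessian is diagonal: diag(h_uu, h_vv). Second derivatives: h_uu(-2)=-4320, h_uu(0)=720, h_uu(1)=-540, h_uu(2)=1440; h_vv(-4)=-16, h_vv(-3)=8, h_vv(-2)=-16.
Local minima occur where both diagonal entries positive: (0, -3), (2, -3). Count: 2.

2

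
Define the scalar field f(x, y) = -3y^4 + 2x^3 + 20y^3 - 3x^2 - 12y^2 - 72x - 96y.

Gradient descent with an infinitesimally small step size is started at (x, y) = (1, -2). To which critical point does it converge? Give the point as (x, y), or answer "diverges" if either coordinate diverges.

diverges

f is separable, so gradient descent decouples: x follows -∂f/∂x, y follows -∂f/∂y.
∂f/∂x = 6(x - 4)(x + 3); at x=1 this is -72, so x increases.
∂f/∂y = -12(y - 4)(y - 2)(y + 1); at y=-2 this is 288, so y decreases.
The y-coordinate has no critical point in that direction and runs off to infinity.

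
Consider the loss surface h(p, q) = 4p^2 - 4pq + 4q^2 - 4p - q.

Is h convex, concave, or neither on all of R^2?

h is quadratic, so its Hessian is the constant matrix H = [[8, -4], [-4, 8]].
det(H) = 48, tr(H) = 16.
det(H) > 0 and tr(H) > 0, so H is positive definite everywhere: convex.

convex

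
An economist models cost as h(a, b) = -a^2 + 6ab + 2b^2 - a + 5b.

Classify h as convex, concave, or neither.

neither

h is quadratic, so its Hessian is the constant matrix H = [[-2, 6], [6, 4]].
det(H) = -44, tr(H) = 2.
det(H) < 0, so H is indefinite: neither convex nor concave.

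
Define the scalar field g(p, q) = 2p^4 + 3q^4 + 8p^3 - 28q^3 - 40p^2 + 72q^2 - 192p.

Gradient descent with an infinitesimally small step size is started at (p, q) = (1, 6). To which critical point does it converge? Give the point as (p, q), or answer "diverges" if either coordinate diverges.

(3, 4)

g is separable, so gradient descent decouples: p follows -∂g/∂p, q follows -∂g/∂q.
∂g/∂p = 8(p - 3)(p + 2)(p + 4); at p=1 this is -240, so p increases.
∂g/∂q = 12q(q - 4)(q - 3); at q=6 this is 432, so q decreases.
p converges to its nearest critical value 3 (a local min of the p-part); q converges to 4. The iterate converges to (3, 4).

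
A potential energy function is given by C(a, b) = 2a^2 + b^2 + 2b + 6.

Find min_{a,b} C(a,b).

5

C(a,b) separates as P(a) + Q(b) + 6, so its minimum is min P + min Q + 6.
P'(a) = 4a vanishes at a ∈ {0}; Q'(b) = 2b + 2 vanishes at b ∈ {-1}.
Local minima of P (where P''>0): P(0)=0. Local minima of Q: Q(-1)=-1.
So the global minimum of C is P(0) + Q(-1) + 6 = 0 − 1 + 6 = 5, attained at (0, -1).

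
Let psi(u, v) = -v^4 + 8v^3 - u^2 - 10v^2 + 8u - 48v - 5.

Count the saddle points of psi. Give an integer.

1

psi separates as a function of u plus a function of v, so ∇psi=0 decouples.
∂psi/∂u = -2(u - 4) = 0 at u ∈ {4}; ∂psi/∂v = -4(v - 4)(v - 3)(v + 1) = 0 at v ∈ {-1, 3, 4}.
The Hessian is diagonal: diag(psi_uu, psi_vv). Second derivatives: psi_uu(4)=-2; psi_vv(-1)=-80, psi_vv(3)=16, psi_vv(4)=-20.
Saddle points occur where the two diagonal entries have opposite signs: (4, 3). Count: 1.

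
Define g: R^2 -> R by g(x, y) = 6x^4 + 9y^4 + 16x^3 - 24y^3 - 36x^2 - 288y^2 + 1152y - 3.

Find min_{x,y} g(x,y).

-5649

g(x,y) separates as P(x) + Q(y) − 3, so its minimum is min P + min Q − 3.
P'(x) = 24x(x - 1)(x + 3) vanishes at x ∈ {-3, 0, 1}; Q'(y) = 36(y - 4)(y - 2)(y + 4) vanishes at y ∈ {-4, 2, 4}.
Local minima of P (where P''>0): P(-3)=-270, P(1)=-14. Local minima of Q: Q(-4)=-5376, Q(4)=768.
So the global minimum of g is P(-3) + Q(-4) − 3 = -270 − 5376 − 3 = -5649, attained at (-3, -4).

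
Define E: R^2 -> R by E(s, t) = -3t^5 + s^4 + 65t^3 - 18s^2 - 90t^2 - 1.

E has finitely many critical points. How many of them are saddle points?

E separates as a function of s plus a function of t, so ∇E=0 decouples.
∂E/∂s = 4s(s - 3)(s + 3) = 0 at s ∈ {-3, 0, 3}; ∂E/∂t = -15t(t - 3)(t - 1)(t + 4) = 0 at t ∈ {-4, 0, 1, 3}.
The Hessian is diagonal: diag(E_ss, E_tt). Second derivatives: E_ss(-3)=72, E_ss(0)=-36, E_ss(3)=72; E_tt(-4)=2100, E_tt(0)=-180, E_tt(1)=150, E_tt(3)=-630.
Saddle points occur where the two diagonal entries have opposite signs: (-3, 0), (-3, 3), (0, -4), (0, 1), (3, 0), (3, 3). Count: 6.

6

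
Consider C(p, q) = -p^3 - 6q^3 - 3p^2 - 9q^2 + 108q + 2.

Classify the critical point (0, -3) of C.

saddle point

The mixed partial ∂²C/∂p∂q is 0, so the Hessian at any point is diag(C_pp, C_qq) = diag(-6(p + 1), -18(2q + 1)).
At (0, -3): H = diag(-6, 90).
The eigenvalues have opposite signs, so H is indefinite: a saddle point.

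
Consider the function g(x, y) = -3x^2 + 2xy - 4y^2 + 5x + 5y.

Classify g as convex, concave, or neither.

g is quadratic, so its Hessian is the constant matrix H = [[-6, 2], [2, -8]].
det(H) = 44, tr(H) = -14.
det(H) > 0 and tr(H) < 0, so H is negative definite everywhere: concave.

concave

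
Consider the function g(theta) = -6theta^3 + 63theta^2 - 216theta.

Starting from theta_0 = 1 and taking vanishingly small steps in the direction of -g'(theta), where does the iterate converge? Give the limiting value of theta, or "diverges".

g'(theta) = -18(theta - 4)(theta - 3), so g'(1) = -108.
Gradient descent moves in the -g' direction, i.e. theta is increasing.
The nearest critical point in that direction is theta = 3, where g'' = 18 > 0 (a local minimum). The iterate converges there.

3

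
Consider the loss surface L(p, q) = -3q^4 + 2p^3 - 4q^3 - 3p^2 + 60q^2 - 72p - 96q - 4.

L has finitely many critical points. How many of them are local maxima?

2

L separates as a function of p plus a function of q, so ∇L=0 decouples.
∂L/∂p = 6(p - 4)(p + 3) = 0 at p ∈ {-3, 4}; ∂L/∂q = -12(q - 2)(q - 1)(q + 4) = 0 at q ∈ {-4, 1, 2}.
The Hessian is diagonal: diag(L_pp, L_qq). Second derivatives: L_pp(-3)=-42, L_pp(4)=42; L_qq(-4)=-360, L_qq(1)=60, L_qq(2)=-72.
Local maxima occur where both diagonal entries negative: (-3, -4), (-3, 2). Count: 2.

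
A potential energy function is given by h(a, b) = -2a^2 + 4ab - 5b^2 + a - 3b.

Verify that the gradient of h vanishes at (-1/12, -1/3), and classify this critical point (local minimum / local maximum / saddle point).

local maximum

∇h = (-4a + 4b + 1, 4a - 10b - 3); substituting (-1/12, -1/3) gives ∇h = (0, 0), so (-1/12, -1/3) is indeed a critical point.
The Hessian of h is constant: H = [[-4, 4], [4, -10]].
det(H) = (-4)·(-10) − 4² = 24.
det(H) > 0 and tr(H) = -14 < 0, so H is negative definite and the point is a local maximum.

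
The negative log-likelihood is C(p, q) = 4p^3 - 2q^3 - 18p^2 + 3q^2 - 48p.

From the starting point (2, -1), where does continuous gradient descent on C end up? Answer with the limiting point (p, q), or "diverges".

(4, 0)

C is separable, so gradient descent decouples: p follows -∂C/∂p, q follows -∂C/∂q.
∂C/∂p = 12(p - 4)(p + 1); at p=2 this is -72, so p increases.
∂C/∂q = -6q(q - 1); at q=-1 this is -12, so q increases.
p converges to its nearest critical value 4 (a local min of the p-part); q converges to 0. The iterate converges to (4, 0).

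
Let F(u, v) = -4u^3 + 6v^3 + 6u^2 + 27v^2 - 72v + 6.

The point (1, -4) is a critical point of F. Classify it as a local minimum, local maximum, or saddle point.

local maximum

The mixed partial ∂²F/∂u∂v is 0, so the Hessian at any point is diag(F_uu, F_vv) = diag(12(-2u + 1), 18(2v + 3)).
At (1, -4): H = diag(-12, -90).
Both eigenvalues are negative, so H is negative definite: a local maximum.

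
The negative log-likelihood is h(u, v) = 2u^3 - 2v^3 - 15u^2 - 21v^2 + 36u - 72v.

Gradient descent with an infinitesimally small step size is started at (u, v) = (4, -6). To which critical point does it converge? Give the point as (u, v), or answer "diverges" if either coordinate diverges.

h is separable, so gradient descent decouples: u follows -∂h/∂u, v follows -∂h/∂v.
∂h/∂u = 6(u - 3)(u - 2); at u=4 this is 12, so u decreases.
∂h/∂v = -6(v + 3)(v + 4); at v=-6 this is -36, so v increases.
u converges to its nearest critical value 3 (a local min of the u-part); v converges to -4. The iterate converges to (3, -4).

(3, -4)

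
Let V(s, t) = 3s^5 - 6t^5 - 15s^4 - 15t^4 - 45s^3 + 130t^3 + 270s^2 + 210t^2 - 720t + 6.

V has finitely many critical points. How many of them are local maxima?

V separates as a function of s plus a function of t, so ∇V=0 decouples.
∂V/∂s = 15s(s - 4)(s - 3)(s + 3) = 0 at s ∈ {-3, 0, 3, 4}; ∂V/∂t = -30(t - 3)(t - 1)(t + 2)(t + 4) = 0 at t ∈ {-4, -2, 1, 3}.
The Hessian is diagonal: diag(V_ss, V_tt). Second derivatives: V_ss(-3)=-1890, V_ss(0)=540, V_ss(3)=-270, V_ss(4)=420; V_tt(-4)=2100, V_tt(-2)=-900, V_tt(1)=900, V_tt(3)=-2100.
Local maxima occur where both diagonal entries negative: (-3, -2), (-3, 3), (3, -2), (3, 3). Count: 4.

4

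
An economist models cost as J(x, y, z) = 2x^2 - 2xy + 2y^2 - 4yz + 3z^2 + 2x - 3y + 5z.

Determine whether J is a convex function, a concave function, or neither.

convex

J is quadratic, so its Hessian is the constant matrix H = [[4, -2, 0], [-2, 4, -4], [0, -4, 6]].
Leading principal minors: 4, 12, 8.
All positive ⇒ H ≻ 0 ⇒ convex.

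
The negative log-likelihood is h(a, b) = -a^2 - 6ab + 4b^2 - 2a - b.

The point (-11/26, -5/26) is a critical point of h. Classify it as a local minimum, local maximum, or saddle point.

saddle point

The Hessian of h is constant: H = [[-2, -6], [-6, 8]].
det(H) = (-2)·8 − (-6)² = -52.
Since det(H) < 0, H is indefinite and the critical point is a saddle point.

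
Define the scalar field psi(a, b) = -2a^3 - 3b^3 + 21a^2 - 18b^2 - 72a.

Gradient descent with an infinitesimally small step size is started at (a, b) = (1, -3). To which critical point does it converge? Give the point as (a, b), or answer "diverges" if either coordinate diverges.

(3, -4)

psi is separable, so gradient descent decouples: a follows -∂psi/∂a, b follows -∂psi/∂b.
∂psi/∂a = -6(a - 4)(a - 3); at a=1 this is -36, so a increases.
∂psi/∂b = -9b(b + 4); at b=-3 this is 27, so b decreases.
a converges to its nearest critical value 3 (a local min of the a-part); b converges to -4. The iterate converges to (3, -4).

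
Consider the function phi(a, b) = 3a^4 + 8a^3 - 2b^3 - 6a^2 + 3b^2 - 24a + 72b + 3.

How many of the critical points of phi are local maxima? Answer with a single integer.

1

phi separates as a function of a plus a function of b, so ∇phi=0 decouples.
∂phi/∂a = 12(a - 1)(a + 1)(a + 2) = 0 at a ∈ {-2, -1, 1}; ∂phi/∂b = -6(b - 4)(b + 3) = 0 at b ∈ {-3, 4}.
The Hessian is diagonal: diag(phi_aa, phi_bb). Second derivatives: phi_aa(-2)=36, phi_aa(-1)=-24, phi_aa(1)=72; phi_bb(-3)=42, phi_bb(4)=-42.
Local maxima occur where both diagonal entries negative: (-1, 4). Count: 1.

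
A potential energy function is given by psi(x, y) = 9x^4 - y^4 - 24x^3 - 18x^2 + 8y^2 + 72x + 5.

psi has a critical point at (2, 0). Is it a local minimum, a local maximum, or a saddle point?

local minimum

The mixed partial ∂²psi/∂x∂y is 0, so the Hessian at any point is diag(psi_xx, psi_yy) = diag(36(3x^2 - 4x - 1), 4(-3y^2 + 4)).
At (2, 0): H = diag(108, 16).
Both eigenvalues are positive, so H is positive definite: a local minimum.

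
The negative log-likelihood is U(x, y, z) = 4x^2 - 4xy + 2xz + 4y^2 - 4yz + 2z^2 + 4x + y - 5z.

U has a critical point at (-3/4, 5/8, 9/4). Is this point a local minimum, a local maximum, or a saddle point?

The Hessian is constant: H = [[8, -4, 2], [-4, 8, -4], [2, -4, 4]].
Leading principal minors: Δ₁ = 8, Δ₂ = 48, Δ₃ = 96.
All leading minors are positive, so H is positive definite: a local minimum.

local minimum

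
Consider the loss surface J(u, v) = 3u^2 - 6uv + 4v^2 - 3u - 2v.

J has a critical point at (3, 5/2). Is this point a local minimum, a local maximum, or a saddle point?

local minimum

The Hessian of J is constant: H = [[6, -6], [-6, 8]].
det(H) = 6·8 − (-6)² = 12.
det(H) > 0 and tr(H) = 14 > 0, so H is positive definite and the point is a local minimum.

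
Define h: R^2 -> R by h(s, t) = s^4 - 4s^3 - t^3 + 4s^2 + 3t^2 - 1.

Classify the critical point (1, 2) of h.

The mixed partial ∂²h/∂s∂t is 0, so the Hessian at any point is diag(h_ss, h_tt) = diag(4(3s^2 - 6s + 2), 6(-t + 1)).
At (1, 2): H = diag(-4, -6).
Both eigenvalues are negative, so H is negative definite: a local maximum.

local maximum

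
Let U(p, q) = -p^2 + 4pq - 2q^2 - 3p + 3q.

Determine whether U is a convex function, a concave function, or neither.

U is quadratic, so its Hessian is the constant matrix H = [[-2, 4], [4, -4]].
det(H) = -8, tr(H) = -6.
det(H) < 0, so H is indefinite: neither convex nor concave.

neither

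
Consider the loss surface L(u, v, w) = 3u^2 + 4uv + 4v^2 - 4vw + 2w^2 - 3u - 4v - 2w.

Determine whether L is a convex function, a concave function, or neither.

L is quadratic, so its Hessian is the constant matrix H = [[6, 4, 0], [4, 8, -4], [0, -4, 4]].
Leading principal minors: 6, 32, 32.
All positive ⇒ H ≻ 0 ⇒ convex.

convex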